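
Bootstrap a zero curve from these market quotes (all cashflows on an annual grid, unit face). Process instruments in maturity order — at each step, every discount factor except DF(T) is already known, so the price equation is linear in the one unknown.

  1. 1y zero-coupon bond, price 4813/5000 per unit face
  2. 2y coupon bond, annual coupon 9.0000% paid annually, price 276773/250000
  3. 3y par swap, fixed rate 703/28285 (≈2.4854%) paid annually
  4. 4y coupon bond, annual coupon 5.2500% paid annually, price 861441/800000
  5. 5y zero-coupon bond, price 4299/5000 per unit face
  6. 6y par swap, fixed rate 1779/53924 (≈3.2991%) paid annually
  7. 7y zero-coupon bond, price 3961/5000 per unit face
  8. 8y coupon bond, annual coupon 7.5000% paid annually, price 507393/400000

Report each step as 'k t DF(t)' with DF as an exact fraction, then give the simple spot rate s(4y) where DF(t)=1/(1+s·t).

1 1 4813/5000
2 2 4681/5000
3 3 9297/10000
4 4 441/500
5 5 4299/5000
6 6 8221/10000
7 7 3961/5000
8 8 1497/2000
s(4y) = (1/(441/500) − 1)/(4) = 59/1764 ≈ 3.3447%

step 1 [1y] zero: DF = P = 4813/5000 ≈ 0.962600
step 2 [2y] bond c/1=9/100: DF=(276773/250000 − 9/100·(0.962600))/(1+9/100) = 4681/5000 ≈ 0.936200
step 3 [3y] swap r/1=703/28285: DF=(1 − 703/28285·(0.962600+0.936200))/(1+703/28285) = 9297/10000 ≈ 0.929700
step 4 [4y] bond c/1=21/400: DF=(861441/800000 − 21/400·(0.962600+0.936200+0.929700))/(1+21/400) = 441/500 ≈ 0.882000
step 5 [5y] zero: DF = P = 4299/5000 ≈ 0.859800
step 6 [6y] swap r/1=1779/53924: DF=(1 − 1779/53924·(0.962600+0.936200+0.929700+0.882000+0.859800))/(1+1779/53924) = 8221/10000 ≈ 0.822100
step 7 [7y] zero: DF = P = 3961/5000 ≈ 0.792200
step 8 [8y] bond c/1=3/40: DF=(507393/400000 − 3/40·(0.962600+0.936200+0.929700+0.882000+0.859800+0.822100+0.792200))/(1+3/40) = 1497/2000 ≈ 0.748500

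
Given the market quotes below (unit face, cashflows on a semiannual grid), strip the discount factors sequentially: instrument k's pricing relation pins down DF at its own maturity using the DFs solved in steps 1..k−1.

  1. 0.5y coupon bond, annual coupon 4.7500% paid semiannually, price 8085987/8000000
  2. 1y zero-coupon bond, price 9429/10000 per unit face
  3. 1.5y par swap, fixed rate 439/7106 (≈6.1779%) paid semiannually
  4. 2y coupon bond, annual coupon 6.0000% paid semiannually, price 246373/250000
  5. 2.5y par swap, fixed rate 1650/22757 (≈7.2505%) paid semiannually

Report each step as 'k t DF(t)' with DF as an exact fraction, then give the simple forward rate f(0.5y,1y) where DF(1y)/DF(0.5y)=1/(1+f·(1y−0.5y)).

step 1 [0.5y] bond c/2=19/800: DF=(8085987/8000000 − 19/800·(0))/(1+19/800) = 9873/10000 ≈ 0.987300
step 2 [1y] zero: DF = P = 9429/10000 ≈ 0.942900
step 3 [1.5y] swap r/2=439/14212: DF=(1 − 439/14212·(0.987300+0.942900))/(1+439/14212) = 4561/5000 ≈ 0.912200
step 4 [2y] bond c/2=3/100: DF=(246373/250000 − 3/100·(0.987300+0.942900+0.912200))/(1+3/100) = 437/500 ≈ 0.874000
step 5 [2.5y] swap r/2=825/22757: DF=(1 − 825/22757·(0.987300+0.942900+0.912200+0.874000))/(1+825/22757) = 167/200 ≈ 0.835000

1 1/2 9873/10000
2 1 9429/10000
3 3/2 4561/5000
4 2 437/500
5 5/2 167/200
f(0.5y,1y) = ((9873/10000)/(9429/10000) − 1)/(1/2) = 296/3143 ≈ 9.4178%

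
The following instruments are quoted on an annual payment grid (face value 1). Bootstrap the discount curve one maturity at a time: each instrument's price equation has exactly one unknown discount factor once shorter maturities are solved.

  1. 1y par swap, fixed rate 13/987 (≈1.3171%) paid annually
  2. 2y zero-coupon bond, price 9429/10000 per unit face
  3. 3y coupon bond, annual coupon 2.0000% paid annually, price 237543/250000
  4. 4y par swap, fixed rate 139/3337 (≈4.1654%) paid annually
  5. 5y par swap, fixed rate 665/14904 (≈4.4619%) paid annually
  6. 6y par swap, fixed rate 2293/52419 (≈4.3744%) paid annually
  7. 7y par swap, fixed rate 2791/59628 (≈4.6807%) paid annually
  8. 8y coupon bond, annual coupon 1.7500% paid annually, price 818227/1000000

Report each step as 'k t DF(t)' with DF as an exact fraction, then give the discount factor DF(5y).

step 1 [1y] swap r/1=13/987: DF=(1 − 13/987·(0))/(1+13/987) = 987/1000 ≈ 0.987000
step 2 [2y] zero: DF = P = 9429/10000 ≈ 0.942900
step 3 [3y] bond c/1=1/50: DF=(237543/250000 − 1/50·(0.987000+0.942900))/(1+1/50) = 8937/10000 ≈ 0.893700
step 4 [4y] swap r/1=139/3337: DF=(1 − 139/3337·(0.987000+0.942900+0.893700))/(1+139/3337) = 8471/10000 ≈ 0.847100
step 5 [5y] swap r/1=665/14904: DF=(1 − 665/14904·(0.987000+0.942900+0.893700+0.847100))/(1+665/14904) = 1601/2000 ≈ 0.800500
step 6 [6y] swap r/1=2293/52419: DF=(1 − 2293/52419·(0.987000+0.942900+0.893700+0.847100+0.800500))/(1+2293/52419) = 7707/10000 ≈ 0.770700
step 7 [7y] swap r/1=2791/59628: DF=(1 − 2791/59628·(0.987000+0.942900+0.893700+0.847100+0.800500+0.770700))/(1+2791/59628) = 7209/10000 ≈ 0.720900
step 8 [8y] bond c/1=7/400: DF=(818227/1000000 − 7/400·(0.987000+0.942900+0.893700+0.847100+0.800500+0.770700+0.720900))/(1+7/400) = 877/1250 ≈ 0.701600

1 1 987/1000
2 2 9429/10000
3 3 8937/10000
4 4 8471/10000
5 5 1601/2000
6 6 7707/10000
7 7 7209/10000
8 8 877/1250
DF(5y) = 1601/2000 ≈ 0.800500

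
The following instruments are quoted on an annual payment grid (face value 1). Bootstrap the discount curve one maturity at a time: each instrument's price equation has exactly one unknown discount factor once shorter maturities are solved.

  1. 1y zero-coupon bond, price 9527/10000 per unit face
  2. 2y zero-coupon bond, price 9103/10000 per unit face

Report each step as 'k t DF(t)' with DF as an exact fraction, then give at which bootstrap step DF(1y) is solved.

1 1 9527/10000
2 2 9103/10000
DF(1y) is solved at step 1

step 1 [1y] zero: DF = P = 9527/10000 ≈ 0.952700
step 2 [2y] zero: DF = P = 9103/10000 ≈ 0.910300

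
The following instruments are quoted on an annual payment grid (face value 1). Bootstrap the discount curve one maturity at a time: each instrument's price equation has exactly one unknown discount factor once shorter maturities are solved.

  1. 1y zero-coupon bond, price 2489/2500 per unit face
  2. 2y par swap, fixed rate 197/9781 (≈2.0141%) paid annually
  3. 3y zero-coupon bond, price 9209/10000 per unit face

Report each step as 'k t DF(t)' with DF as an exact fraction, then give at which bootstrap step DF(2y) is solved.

1 1 2489/2500
2 2 4803/5000
3 3 9209/10000
DF(2y) is solved at step 2

step 1 [1y] zero: DF = P = 2489/2500 ≈ 0.995600
step 2 [2y] swap r/1=197/9781: DF=(1 − 197/9781·(0.995600))/(1+197/9781) = 4803/5000 ≈ 0.960600
step 3 [3y] zero: DF = P = 9209/10000 ≈ 0.920900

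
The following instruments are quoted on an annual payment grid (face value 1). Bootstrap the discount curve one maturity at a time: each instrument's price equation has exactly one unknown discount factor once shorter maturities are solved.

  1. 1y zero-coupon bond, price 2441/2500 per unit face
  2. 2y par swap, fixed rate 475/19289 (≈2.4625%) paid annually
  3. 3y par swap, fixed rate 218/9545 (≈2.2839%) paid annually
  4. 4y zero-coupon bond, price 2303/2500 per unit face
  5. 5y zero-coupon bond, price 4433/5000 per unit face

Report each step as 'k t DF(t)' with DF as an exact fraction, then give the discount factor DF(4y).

step 1 [1y] zero: DF = P = 2441/2500 ≈ 0.976400
step 2 [2y] swap r/1=475/19289: DF=(1 − 475/19289·(0.976400))/(1+475/19289) = 381/400 ≈ 0.952500
step 3 [3y] swap r/1=218/9545: DF=(1 − 218/9545·(0.976400+0.952500))/(1+218/9545) = 4673/5000 ≈ 0.934600
step 4 [4y] zero: DF = P = 2303/2500 ≈ 0.921200
step 5 [5y] zero: DF = P = 4433/5000 ≈ 0.886600

1 1 2441/2500
2 2 381/400
3 3 4673/5000
4 4 2303/2500
5 5 4433/5000
DF(4y) = 2303/2500 ≈ 0.921200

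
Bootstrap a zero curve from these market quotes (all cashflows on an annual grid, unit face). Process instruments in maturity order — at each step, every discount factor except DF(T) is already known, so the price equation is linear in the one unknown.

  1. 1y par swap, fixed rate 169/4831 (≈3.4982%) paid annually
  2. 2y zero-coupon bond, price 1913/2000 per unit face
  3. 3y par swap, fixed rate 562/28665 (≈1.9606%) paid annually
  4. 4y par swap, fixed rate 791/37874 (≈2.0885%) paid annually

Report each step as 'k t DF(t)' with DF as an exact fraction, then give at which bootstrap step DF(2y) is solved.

1 1 4831/5000
2 2 1913/2000
3 3 4719/5000
4 4 9209/10000
DF(2y) is solved at step 2

step 1 [1y] swap r/1=169/4831: DF=(1 − 169/4831·(0))/(1+169/4831) = 4831/5000 ≈ 0.966200
step 2 [2y] zero: DF = P = 1913/2000 ≈ 0.956500
step 3 [3y] swap r/1=562/28665: DF=(1 − 562/28665·(0.966200+0.956500))/(1+562/28665) = 4719/5000 ≈ 0.943800
step 4 [4y] swap r/1=791/37874: DF=(1 − 791/37874·(0.966200+0.956500+0.943800))/(1+791/37874) = 9209/10000 ≈ 0.920900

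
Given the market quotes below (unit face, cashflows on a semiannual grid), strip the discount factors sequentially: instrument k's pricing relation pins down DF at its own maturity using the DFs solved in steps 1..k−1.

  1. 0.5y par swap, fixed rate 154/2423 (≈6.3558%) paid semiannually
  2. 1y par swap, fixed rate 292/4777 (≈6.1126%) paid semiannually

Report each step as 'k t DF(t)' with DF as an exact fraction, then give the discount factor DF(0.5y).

step 1 [0.5y] swap r/2=77/2423: DF=(1 − 77/2423·(0))/(1+77/2423) = 2423/2500 ≈ 0.969200
step 2 [1y] swap r/2=146/4777: DF=(1 − 146/4777·(0.969200))/(1+146/4777) = 1177/1250 ≈ 0.941600

1 1/2 2423/2500
2 1 1177/1250
DF(0.5y) = 2423/2500 ≈ 0.969200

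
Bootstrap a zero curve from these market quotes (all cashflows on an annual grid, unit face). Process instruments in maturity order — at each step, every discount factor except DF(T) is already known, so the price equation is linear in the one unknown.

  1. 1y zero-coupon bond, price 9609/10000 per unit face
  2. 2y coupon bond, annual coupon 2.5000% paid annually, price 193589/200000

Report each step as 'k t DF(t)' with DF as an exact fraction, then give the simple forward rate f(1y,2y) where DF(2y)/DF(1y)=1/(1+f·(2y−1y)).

1 1 9609/10000
2 2 9209/10000
f(1y,2y) = ((9609/10000)/(9209/10000) − 1)/(1) = 400/9209 ≈ 4.3436%

step 1 [1y] zero: DF = P = 9609/10000 ≈ 0.960900
step 2 [2y] bond c/1=1/40: DF=(193589/200000 − 1/40·(0.960900))/(1+1/40) = 9209/10000 ≈ 0.920900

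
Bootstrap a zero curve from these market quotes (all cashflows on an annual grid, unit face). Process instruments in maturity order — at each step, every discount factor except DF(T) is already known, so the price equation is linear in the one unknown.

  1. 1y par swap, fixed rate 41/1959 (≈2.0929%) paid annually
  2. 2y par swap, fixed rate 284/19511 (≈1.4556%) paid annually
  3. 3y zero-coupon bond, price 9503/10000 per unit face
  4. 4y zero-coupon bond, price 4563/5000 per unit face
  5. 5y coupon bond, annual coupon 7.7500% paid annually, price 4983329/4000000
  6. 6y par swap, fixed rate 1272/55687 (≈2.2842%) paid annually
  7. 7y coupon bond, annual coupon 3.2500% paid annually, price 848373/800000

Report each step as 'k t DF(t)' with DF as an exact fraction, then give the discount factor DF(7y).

1 1 1959/2000
2 2 2429/2500
3 3 9503/10000
4 4 4563/5000
5 5 8819/10000
6 6 1091/1250
7 7 4259/5000
DF(7y) = 4259/5000 ≈ 0.851800

step 1 [1y] swap r/1=41/1959: DF=(1 − 41/1959·(0))/(1+41/1959) = 1959/2000 ≈ 0.979500
step 2 [2y] swap r/1=284/19511: DF=(1 − 284/19511·(0.979500))/(1+284/19511) = 2429/2500 ≈ 0.971600
step 3 [3y] zero: DF = P = 9503/10000 ≈ 0.950300
step 4 [4y] zero: DF = P = 4563/5000 ≈ 0.912600
step 5 [5y] bond c/1=31/400: DF=(4983329/4000000 − 31/400·(0.979500+0.971600+0.950300+0.912600))/(1+31/400) = 8819/10000 ≈ 0.881900
step 6 [6y] swap r/1=1272/55687: DF=(1 − 1272/55687·(0.979500+0.971600+0.950300+0.912600+0.881900))/(1+1272/55687) = 1091/1250 ≈ 0.872800
step 7 [7y] bond c/1=13/400: DF=(848373/800000 − 13/400·(0.979500+0.971600+0.950300+0.912600+0.881900+0.872800))/(1+13/400) = 4259/5000 ≈ 0.851800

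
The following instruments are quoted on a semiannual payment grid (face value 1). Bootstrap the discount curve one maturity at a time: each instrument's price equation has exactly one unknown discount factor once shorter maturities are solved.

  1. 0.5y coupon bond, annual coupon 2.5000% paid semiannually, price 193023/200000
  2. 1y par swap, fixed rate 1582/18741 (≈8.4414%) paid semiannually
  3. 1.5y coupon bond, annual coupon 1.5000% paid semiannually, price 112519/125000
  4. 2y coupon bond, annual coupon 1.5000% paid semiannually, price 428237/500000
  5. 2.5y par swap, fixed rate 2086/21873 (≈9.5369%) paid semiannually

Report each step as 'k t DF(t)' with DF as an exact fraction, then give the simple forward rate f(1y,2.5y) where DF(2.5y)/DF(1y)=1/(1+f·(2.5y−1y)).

1 1/2 2383/2500
2 1 9209/10000
3 3/2 1759/2000
4 2 1037/1250
5 5/2 3957/5000
f(1y,2.5y) = ((9209/10000)/(3957/5000) − 1)/(3/2) = 1295/11871 ≈ 10.9089%

step 1 [0.5y] bond c/2=1/80: DF=(193023/200000 − 1/80·(0))/(1+1/80) = 2383/2500 ≈ 0.953200
step 2 [1y] swap r/2=791/18741: DF=(1 − 791/18741·(0.953200))/(1+791/18741) = 9209/10000 ≈ 0.920900
step 3 [1.5y] bond c/2=3/400: DF=(112519/125000 − 3/400·(0.953200+0.920900))/(1+3/400) = 1759/2000 ≈ 0.879500
step 4 [2y] bond c/2=3/400: DF=(428237/500000 − 3/400·(0.953200+0.920900+0.879500))/(1+3/400) = 1037/1250 ≈ 0.829600
step 5 [2.5y] swap r/2=1043/21873: DF=(1 − 1043/21873·(0.953200+0.920900+0.879500+0.829600))/(1+1043/21873) = 3957/5000 ≈ 0.791400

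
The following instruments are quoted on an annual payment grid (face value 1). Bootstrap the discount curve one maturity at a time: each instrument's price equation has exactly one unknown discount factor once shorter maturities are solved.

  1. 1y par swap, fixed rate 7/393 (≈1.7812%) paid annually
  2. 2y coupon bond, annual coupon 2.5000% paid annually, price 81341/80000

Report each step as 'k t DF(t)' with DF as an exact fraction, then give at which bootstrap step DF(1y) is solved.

1 1 393/400
2 2 121/125
DF(1y) is solved at step 1

step 1 [1y] swap r/1=7/393: DF=(1 − 7/393·(0))/(1+7/393) = 393/400 ≈ 0.982500
step 2 [2y] bond c/1=1/40: DF=(81341/80000 − 1/40·(0.982500))/(1+1/40) = 121/125 ≈ 0.968000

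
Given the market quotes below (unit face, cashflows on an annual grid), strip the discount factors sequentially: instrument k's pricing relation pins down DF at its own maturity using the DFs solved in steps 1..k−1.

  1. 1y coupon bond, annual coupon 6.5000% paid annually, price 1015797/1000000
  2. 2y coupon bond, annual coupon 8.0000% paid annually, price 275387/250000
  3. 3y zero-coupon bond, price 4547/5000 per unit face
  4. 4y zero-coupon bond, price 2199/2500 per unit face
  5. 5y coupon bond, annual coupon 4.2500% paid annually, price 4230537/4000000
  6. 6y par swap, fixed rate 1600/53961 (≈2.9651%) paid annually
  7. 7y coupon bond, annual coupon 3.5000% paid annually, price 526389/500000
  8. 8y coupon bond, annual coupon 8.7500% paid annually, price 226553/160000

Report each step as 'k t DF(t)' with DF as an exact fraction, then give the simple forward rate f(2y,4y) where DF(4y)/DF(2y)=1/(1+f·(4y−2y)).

step 1 [1y] bond c/1=13/200: DF=(1015797/1000000 − 13/200·(0))/(1+13/200) = 4769/5000 ≈ 0.953800
step 2 [2y] bond c/1=2/25: DF=(275387/250000 − 2/25·(0.953800))/(1+2/25) = 9493/10000 ≈ 0.949300
step 3 [3y] zero: DF = P = 4547/5000 ≈ 0.909400
step 4 [4y] zero: DF = P = 2199/2500 ≈ 0.879600
step 5 [5y] bond c/1=17/400: DF=(4230537/4000000 − 17/400·(0.953800+0.949300+0.909400+0.879600))/(1+17/400) = 108/125 ≈ 0.864000
step 6 [6y] swap r/1=1600/53961: DF=(1 − 1600/53961·(0.953800+0.949300+0.909400+0.879600+0.864000))/(1+1600/53961) = 21/25 ≈ 0.840000
step 7 [7y] bond c/1=7/200: DF=(526389/500000 − 7/200·(0.953800+0.949300+0.909400+0.879600+0.864000+0.840000))/(1+7/200) = 8347/10000 ≈ 0.834700
step 8 [8y] bond c/1=7/80: DF=(226553/160000 − 7/80·(0.953800+0.949300+0.909400+0.879600+0.864000+0.840000+0.834700))/(1+7/80) = 8007/10000 ≈ 0.800700

1 1 4769/5000
2 2 9493/10000
3 3 4547/5000
4 4 2199/2500
5 5 108/125
6 6 21/25
7 7 8347/10000
8 8 8007/10000
f(2y,4y) = ((9493/10000)/(2199/2500) − 1)/(2) = 697/17592 ≈ 3.9620%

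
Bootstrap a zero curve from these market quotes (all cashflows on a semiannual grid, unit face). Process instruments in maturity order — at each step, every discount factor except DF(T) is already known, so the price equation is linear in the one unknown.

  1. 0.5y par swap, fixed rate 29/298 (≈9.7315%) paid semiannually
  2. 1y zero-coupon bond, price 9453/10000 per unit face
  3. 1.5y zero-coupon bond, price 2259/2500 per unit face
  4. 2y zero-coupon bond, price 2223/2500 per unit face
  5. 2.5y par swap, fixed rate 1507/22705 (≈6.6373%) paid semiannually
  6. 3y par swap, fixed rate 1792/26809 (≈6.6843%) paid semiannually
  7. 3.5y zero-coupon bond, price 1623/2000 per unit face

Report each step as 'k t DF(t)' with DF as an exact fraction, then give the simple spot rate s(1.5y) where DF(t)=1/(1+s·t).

1 1/2 596/625
2 1 9453/10000
3 3/2 2259/2500
4 2 2223/2500
5 5/2 8493/10000
6 3 513/625
7 7/2 1623/2000
s(1.5y) = (1/(2259/2500) − 1)/(3/2) = 482/6777 ≈ 7.1123%

step 1 [0.5y] swap r/2=29/596: DF=(1 − 29/596·(0))/(1+29/596) = 596/625 ≈ 0.953600
step 2 [1y] zero: DF = P = 9453/10000 ≈ 0.945300
step 3 [1.5y] zero: DF = P = 2259/2500 ≈ 0.903600
step 4 [2y] zero: DF = P = 2223/2500 ≈ 0.889200
step 5 [2.5y] swap r/2=1507/45410: DF=(1 − 1507/45410·(0.953600+0.945300+0.903600+0.889200))/(1+1507/45410) = 8493/10000 ≈ 0.849300
step 6 [3y] swap r/2=896/26809: DF=(1 − 896/26809·(0.953600+0.945300+0.903600+0.889200+0.849300))/(1+896/26809) = 513/625 ≈ 0.820800
step 7 [3.5y] zero: DF = P = 1623/2000 ≈ 0.811500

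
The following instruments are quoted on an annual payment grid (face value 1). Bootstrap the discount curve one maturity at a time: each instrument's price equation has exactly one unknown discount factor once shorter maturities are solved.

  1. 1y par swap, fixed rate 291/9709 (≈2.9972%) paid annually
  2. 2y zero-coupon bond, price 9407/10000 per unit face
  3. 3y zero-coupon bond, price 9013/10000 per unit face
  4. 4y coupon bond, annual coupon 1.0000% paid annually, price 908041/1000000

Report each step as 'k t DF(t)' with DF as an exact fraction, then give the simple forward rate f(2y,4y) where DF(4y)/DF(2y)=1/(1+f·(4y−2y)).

1 1 9709/10000
2 2 9407/10000
3 3 9013/10000
4 4 1089/1250
f(2y,4y) = ((9407/10000)/(1089/1250) − 1)/(2) = 695/17424 ≈ 3.9888%

step 1 [1y] swap r/1=291/9709: DF=(1 − 291/9709·(0))/(1+291/9709) = 9709/10000 ≈ 0.970900
step 2 [2y] zero: DF = P = 9407/10000 ≈ 0.940700
step 3 [3y] zero: DF = P = 9013/10000 ≈ 0.901300
step 4 [4y] bond c/1=1/100: DF=(908041/1000000 − 1/100·(0.970900+0.940700+0.901300))/(1+1/100) = 1089/1250 ≈ 0.871200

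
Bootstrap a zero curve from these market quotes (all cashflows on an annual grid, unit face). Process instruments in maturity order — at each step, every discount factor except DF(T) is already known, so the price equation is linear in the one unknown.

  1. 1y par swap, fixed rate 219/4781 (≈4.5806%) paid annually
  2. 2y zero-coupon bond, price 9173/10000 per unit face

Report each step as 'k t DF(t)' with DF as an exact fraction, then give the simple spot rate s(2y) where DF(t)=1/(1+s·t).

1 1 4781/5000
2 2 9173/10000
s(2y) = (1/(9173/10000) − 1)/(2) = 827/18346 ≈ 4.5078%

step 1 [1y] swap r/1=219/4781: DF=(1 − 219/4781·(0))/(1+219/4781) = 4781/5000 ≈ 0.956200
step 2 [2y] zero: DF = P = 9173/10000 ≈ 0.917300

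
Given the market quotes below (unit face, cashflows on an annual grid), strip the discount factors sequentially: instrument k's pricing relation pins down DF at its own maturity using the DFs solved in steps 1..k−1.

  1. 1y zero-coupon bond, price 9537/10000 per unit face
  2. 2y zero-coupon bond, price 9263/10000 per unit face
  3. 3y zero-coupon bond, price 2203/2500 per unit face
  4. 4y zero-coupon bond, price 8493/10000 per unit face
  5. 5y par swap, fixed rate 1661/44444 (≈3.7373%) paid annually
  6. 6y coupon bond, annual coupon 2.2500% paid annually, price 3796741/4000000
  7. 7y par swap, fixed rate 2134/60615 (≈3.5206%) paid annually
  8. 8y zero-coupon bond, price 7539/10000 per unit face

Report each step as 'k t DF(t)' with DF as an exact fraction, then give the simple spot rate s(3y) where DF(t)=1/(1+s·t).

1 1 9537/10000
2 2 9263/10000
3 3 2203/2500
4 4 8493/10000
5 5 8339/10000
6 6 1661/2000
7 7 3933/5000
8 8 7539/10000
s(3y) = (1/(2203/2500) − 1)/(3) = 99/2203 ≈ 4.4939%

step 1 [1y] zero: DF = P = 9537/10000 ≈ 0.953700
step 2 [2y] zero: DF = P = 9263/10000 ≈ 0.926300
step 3 [3y] zero: DF = P = 2203/2500 ≈ 0.881200
step 4 [4y] zero: DF = P = 8493/10000 ≈ 0.849300
step 5 [5y] swap r/1=1661/44444: DF=(1 − 1661/44444·(0.953700+0.926300+0.881200+0.849300))/(1+1661/44444) = 8339/10000 ≈ 0.833900
step 6 [6y] bond c/1=9/400: DF=(3796741/4000000 − 9/400·(0.953700+0.926300+0.881200+0.849300+0.833900))/(1+9/400) = 1661/2000 ≈ 0.830500
step 7 [7y] swap r/1=2134/60615: DF=(1 − 2134/60615·(0.953700+0.926300+0.881200+0.849300+0.833900+0.830500))/(1+2134/60615) = 3933/5000 ≈ 0.786600
step 8 [8y] zero: DF = P = 7539/10000 ≈ 0.753900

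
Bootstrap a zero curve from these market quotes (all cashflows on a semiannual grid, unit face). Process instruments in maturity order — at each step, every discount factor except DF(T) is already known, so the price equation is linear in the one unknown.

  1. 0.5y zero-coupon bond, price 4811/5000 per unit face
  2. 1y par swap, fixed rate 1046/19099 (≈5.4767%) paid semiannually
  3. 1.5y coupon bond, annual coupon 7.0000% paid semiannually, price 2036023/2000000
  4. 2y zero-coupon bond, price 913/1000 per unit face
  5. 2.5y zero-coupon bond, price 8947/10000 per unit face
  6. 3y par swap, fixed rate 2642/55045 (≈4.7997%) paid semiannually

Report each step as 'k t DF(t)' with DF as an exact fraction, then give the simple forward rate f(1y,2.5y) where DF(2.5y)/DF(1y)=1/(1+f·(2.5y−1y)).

step 1 [0.5y] zero: DF = P = 4811/5000 ≈ 0.962200
step 2 [1y] swap r/2=523/19099: DF=(1 − 523/19099·(0.962200))/(1+523/19099) = 9477/10000 ≈ 0.947700
step 3 [1.5y] bond c/2=7/200: DF=(2036023/2000000 − 7/200·(0.962200+0.947700))/(1+7/200) = 919/1000 ≈ 0.919000
step 4 [2y] zero: DF = P = 913/1000 ≈ 0.913000
step 5 [2.5y] zero: DF = P = 8947/10000 ≈ 0.894700
step 6 [3y] swap r/2=1321/55045: DF=(1 − 1321/55045·(0.962200+0.947700+0.919000+0.913000+0.894700))/(1+1321/55045) = 8679/10000 ≈ 0.867900

1 1/2 4811/5000
2 1 9477/10000
3 3/2 919/1000
4 2 913/1000
5 5/2 8947/10000
6 3 8679/10000
f(1y,2.5y) = ((9477/10000)/(8947/10000) − 1)/(3/2) = 1060/26841 ≈ 3.9492%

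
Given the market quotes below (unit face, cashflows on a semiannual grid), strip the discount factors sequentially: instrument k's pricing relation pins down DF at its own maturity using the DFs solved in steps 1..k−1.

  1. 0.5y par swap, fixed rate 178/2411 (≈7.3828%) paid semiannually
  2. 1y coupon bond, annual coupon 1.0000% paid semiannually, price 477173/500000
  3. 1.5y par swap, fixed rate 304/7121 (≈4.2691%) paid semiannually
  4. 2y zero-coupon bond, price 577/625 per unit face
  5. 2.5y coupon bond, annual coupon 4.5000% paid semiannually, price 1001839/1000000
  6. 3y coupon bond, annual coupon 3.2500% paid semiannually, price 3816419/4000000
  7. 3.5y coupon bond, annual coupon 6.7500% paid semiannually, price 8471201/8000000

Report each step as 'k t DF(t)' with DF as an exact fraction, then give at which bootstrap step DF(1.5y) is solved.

step 1 [0.5y] swap r/2=89/2411: DF=(1 − 89/2411·(0))/(1+89/2411) = 2411/2500 ≈ 0.964400
step 2 [1y] bond c/2=1/200: DF=(477173/500000 − 1/200·(0.964400))/(1+1/200) = 1181/1250 ≈ 0.944800
step 3 [1.5y] swap r/2=152/7121: DF=(1 − 152/7121·(0.964400+0.944800))/(1+152/7121) = 587/625 ≈ 0.939200
step 4 [2y] zero: DF = P = 577/625 ≈ 0.923200
step 5 [2.5y] bond c/2=9/400: DF=(1001839/1000000 − 9/400·(0.964400+0.944800+0.939200+0.923200))/(1+9/400) = 1121/1250 ≈ 0.896800
step 6 [3y] bond c/2=13/800: DF=(3816419/4000000 − 13/800·(0.964400+0.944800+0.939200+0.923200+0.896800))/(1+13/800) = 4321/5000 ≈ 0.864200
step 7 [3.5y] bond c/2=27/800: DF=(8471201/8000000 − 27/800·(0.964400+0.944800+0.939200+0.923200+0.896800+0.864200))/(1+27/800) = 8437/10000 ≈ 0.843700

1 1/2 2411/2500
2 1 1181/1250
3 3/2 587/625
4 2 577/625
5 5/2 1121/1250
6 3 4321/5000
7 7/2 8437/10000
DF(1.5y) is solved at step 3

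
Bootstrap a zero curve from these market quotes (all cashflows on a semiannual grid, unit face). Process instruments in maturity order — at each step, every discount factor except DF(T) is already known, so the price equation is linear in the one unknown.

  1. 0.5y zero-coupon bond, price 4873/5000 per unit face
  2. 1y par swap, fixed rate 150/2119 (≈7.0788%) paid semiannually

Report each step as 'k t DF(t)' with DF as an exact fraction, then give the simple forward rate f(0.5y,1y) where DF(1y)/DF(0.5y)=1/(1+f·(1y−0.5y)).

1 1/2 4873/5000
2 1 373/400
f(0.5y,1y) = ((4873/5000)/(373/400) − 1)/(1/2) = 842/9325 ≈ 9.0295%

step 1 [0.5y] zero: DF = P = 4873/5000 ≈ 0.974600
step 2 [1y] swap r/2=75/2119: DF=(1 − 75/2119·(0.974600))/(1+75/2119) = 373/400 ≈ 0.932500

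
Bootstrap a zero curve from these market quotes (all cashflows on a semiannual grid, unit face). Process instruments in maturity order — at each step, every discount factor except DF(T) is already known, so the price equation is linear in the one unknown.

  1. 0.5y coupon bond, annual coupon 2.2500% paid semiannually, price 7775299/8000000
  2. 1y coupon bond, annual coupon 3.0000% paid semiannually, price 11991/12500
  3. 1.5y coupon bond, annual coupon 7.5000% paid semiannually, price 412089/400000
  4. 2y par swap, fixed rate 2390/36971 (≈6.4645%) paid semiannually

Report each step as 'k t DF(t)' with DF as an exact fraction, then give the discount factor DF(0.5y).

step 1 [0.5y] bond c/2=9/800: DF=(7775299/8000000 − 9/800·(0))/(1+9/800) = 9611/10000 ≈ 0.961100
step 2 [1y] bond c/2=3/200: DF=(11991/12500 − 3/200·(0.961100))/(1+3/200) = 9309/10000 ≈ 0.930900
step 3 [1.5y] bond c/2=3/80: DF=(412089/400000 − 3/80·(0.961100+0.930900))/(1+3/80) = 4623/5000 ≈ 0.924600
step 4 [2y] swap r/2=1195/36971: DF=(1 − 1195/36971·(0.961100+0.930900+0.924600))/(1+1195/36971) = 1761/2000 ≈ 0.880500

1 1/2 9611/10000
2 1 9309/10000
3 3/2 4623/5000
4 2 1761/2000
DF(0.5y) = 9611/10000 ≈ 0.961100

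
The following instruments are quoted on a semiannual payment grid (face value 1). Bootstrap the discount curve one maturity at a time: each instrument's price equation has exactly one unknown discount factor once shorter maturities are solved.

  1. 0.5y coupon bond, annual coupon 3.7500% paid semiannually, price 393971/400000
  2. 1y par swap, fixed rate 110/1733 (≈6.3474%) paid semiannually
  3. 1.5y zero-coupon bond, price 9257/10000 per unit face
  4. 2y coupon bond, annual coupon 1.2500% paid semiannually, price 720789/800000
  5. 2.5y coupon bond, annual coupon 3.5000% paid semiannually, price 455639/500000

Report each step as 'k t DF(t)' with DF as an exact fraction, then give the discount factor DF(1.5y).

1 1/2 2417/2500
2 1 1879/2000
3 3/2 9257/10000
4 2 4389/5000
5 5/2 4159/5000
DF(1.5y) = 9257/10000 ≈ 0.925700

step 1 [0.5y] bond c/2=3/160: DF=(393971/400000 − 3/160·(0))/(1+3/160) = 2417/2500 ≈ 0.966800
step 2 [1y] swap r/2=55/1733: DF=(1 − 55/1733·(0.966800))/(1+55/1733) = 1879/2000 ≈ 0.939500
step 3 [1.5y] zero: DF = P = 9257/10000 ≈ 0.925700
step 4 [2y] bond c/2=1/160: DF=(720789/800000 − 1/160·(0.966800+0.939500+0.925700))/(1+1/160) = 4389/5000 ≈ 0.877800
step 5 [2.5y] bond c/2=7/400: DF=(455639/500000 − 7/400·(0.966800+0.939500+0.925700+0.877800))/(1+7/400) = 4159/5000 ≈ 0.831800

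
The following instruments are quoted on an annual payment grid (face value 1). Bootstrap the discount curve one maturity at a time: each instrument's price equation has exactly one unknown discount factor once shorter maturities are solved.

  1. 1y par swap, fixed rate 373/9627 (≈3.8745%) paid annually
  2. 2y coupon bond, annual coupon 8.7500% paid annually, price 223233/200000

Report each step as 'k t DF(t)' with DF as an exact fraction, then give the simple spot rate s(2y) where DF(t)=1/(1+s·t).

1 1 9627/10000
2 2 9489/10000
s(2y) = (1/(9489/10000) − 1)/(2) = 511/18978 ≈ 2.6926%

step 1 [1y] swap r/1=373/9627: DF=(1 − 373/9627·(0))/(1+373/9627) = 9627/10000 ≈ 0.962700
step 2 [2y] bond c/1=7/80: DF=(223233/200000 − 7/80·(0.962700))/(1+7/80) = 9489/10000 ≈ 0.948900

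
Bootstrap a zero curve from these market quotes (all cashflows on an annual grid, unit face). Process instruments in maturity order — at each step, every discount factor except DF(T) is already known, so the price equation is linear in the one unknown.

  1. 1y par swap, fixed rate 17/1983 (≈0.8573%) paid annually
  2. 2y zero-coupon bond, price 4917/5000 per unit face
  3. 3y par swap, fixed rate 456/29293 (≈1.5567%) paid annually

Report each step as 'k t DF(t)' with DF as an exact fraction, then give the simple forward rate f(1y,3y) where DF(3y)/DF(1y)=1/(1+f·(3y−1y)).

step 1 [1y] swap r/1=17/1983: DF=(1 − 17/1983·(0))/(1+17/1983) = 1983/2000 ≈ 0.991500
step 2 [2y] zero: DF = P = 4917/5000 ≈ 0.983400
step 3 [3y] swap r/1=456/29293: DF=(1 − 456/29293·(0.991500+0.983400))/(1+456/29293) = 1193/1250 ≈ 0.954400

1 1 1983/2000
2 2 4917/5000
3 3 1193/1250
f(1y,3y) = ((1983/2000)/(1193/1250) − 1)/(2) = 371/19088 ≈ 1.9436%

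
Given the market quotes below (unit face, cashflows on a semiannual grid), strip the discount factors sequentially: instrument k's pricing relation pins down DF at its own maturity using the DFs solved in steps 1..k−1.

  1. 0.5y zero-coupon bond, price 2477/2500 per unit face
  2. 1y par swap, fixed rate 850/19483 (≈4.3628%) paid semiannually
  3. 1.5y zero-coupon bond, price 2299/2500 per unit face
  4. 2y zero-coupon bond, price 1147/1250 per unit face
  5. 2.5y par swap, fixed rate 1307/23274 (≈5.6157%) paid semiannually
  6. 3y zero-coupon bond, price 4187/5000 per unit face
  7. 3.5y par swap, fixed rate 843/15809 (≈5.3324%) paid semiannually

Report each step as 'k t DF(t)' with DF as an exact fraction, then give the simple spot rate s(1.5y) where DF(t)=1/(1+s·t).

1 1/2 2477/2500
2 1 383/400
3 3/2 2299/2500
4 2 1147/1250
5 5/2 8693/10000
6 3 4187/5000
7 7/2 4157/5000
s(1.5y) = (1/(2299/2500) − 1)/(3/2) = 134/2299 ≈ 5.8286%

step 1 [0.5y] zero: DF = P = 2477/2500 ≈ 0.990800
step 2 [1y] swap r/2=425/19483: DF=(1 − 425/19483·(0.990800))/(1+425/19483) = 383/400 ≈ 0.957500
step 3 [1.5y] zero: DF = P = 2299/2500 ≈ 0.919600
step 4 [2y] zero: DF = P = 1147/1250 ≈ 0.917600
step 5 [2.5y] swap r/2=1307/46548: DF=(1 − 1307/46548·(0.990800+0.957500+0.919600+0.917600))/(1+1307/46548) = 8693/10000 ≈ 0.869300
step 6 [3y] zero: DF = P = 4187/5000 ≈ 0.837400
step 7 [3.5y] swap r/2=843/31618: DF=(1 − 843/31618·(0.990800+0.957500+0.919600+0.917600+0.869300+0.837400))/(1+843/31618) = 4157/5000 ≈ 0.831400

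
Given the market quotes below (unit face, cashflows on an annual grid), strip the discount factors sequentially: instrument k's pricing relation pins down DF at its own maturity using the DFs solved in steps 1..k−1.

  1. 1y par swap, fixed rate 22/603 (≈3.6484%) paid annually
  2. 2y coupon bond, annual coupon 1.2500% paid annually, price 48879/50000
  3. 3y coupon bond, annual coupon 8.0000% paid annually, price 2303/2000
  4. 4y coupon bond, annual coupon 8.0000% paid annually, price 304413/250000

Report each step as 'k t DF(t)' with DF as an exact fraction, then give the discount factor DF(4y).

1 1 603/625
2 2 596/625
3 3 9241/10000
4 4 9169/10000
DF(4y) = 9169/10000 ≈ 0.916900

step 1 [1y] swap r/1=22/603: DF=(1 − 22/603·(0))/(1+22/603) = 603/625 ≈ 0.964800
step 2 [2y] bond c/1=1/80: DF=(48879/50000 − 1/80·(0.964800))/(1+1/80) = 596/625 ≈ 0.953600
step 3 [3y] bond c/1=2/25: DF=(2303/2000 − 2/25·(0.964800+0.953600))/(1+2/25) = 9241/10000 ≈ 0.924100
step 4 [4y] bond c/1=2/25: DF=(304413/250000 − 2/25·(0.964800+0.953600+0.924100))/(1+2/25) = 9169/10000 ≈ 0.916900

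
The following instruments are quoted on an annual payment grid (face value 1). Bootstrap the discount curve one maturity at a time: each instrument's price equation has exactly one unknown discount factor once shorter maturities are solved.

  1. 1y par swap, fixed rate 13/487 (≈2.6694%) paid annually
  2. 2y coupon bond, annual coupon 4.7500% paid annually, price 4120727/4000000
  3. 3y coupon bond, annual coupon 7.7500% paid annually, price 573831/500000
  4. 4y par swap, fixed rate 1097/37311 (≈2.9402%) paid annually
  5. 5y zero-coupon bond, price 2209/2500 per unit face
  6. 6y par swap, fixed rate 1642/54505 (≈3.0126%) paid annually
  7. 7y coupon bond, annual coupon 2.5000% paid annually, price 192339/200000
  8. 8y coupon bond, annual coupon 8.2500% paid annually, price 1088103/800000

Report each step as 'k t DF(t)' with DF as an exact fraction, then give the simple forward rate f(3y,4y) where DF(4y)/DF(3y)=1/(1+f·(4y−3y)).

step 1 [1y] swap r/1=13/487: DF=(1 − 13/487·(0))/(1+13/487) = 487/500 ≈ 0.974000
step 2 [2y] bond c/1=19/400: DF=(4120727/4000000 − 19/400·(0.974000))/(1+19/400) = 9393/10000 ≈ 0.939300
step 3 [3y] bond c/1=31/400: DF=(573831/500000 − 31/400·(0.974000+0.939300))/(1+31/400) = 371/400 ≈ 0.927500
step 4 [4y] swap r/1=1097/37311: DF=(1 − 1097/37311·(0.974000+0.939300+0.927500))/(1+1097/37311) = 8903/10000 ≈ 0.890300
step 5 [5y] zero: DF = P = 2209/2500 ≈ 0.883600
step 6 [6y] swap r/1=1642/54505: DF=(1 − 1642/54505·(0.974000+0.939300+0.927500+0.890300+0.883600))/(1+1642/54505) = 4179/5000 ≈ 0.835800
step 7 [7y] bond c/1=1/40: DF=(192339/200000 − 1/40·(0.974000+0.939300+0.927500+0.890300+0.883600+0.835800))/(1+1/40) = 8053/10000 ≈ 0.805300
step 8 [8y] bond c/1=33/400: DF=(1088103/800000 − 33/400·(0.974000+0.939300+0.927500+0.890300+0.883600+0.835800+0.805300))/(1+33/400) = 7797/10000 ≈ 0.779700

1 1 487/500
2 2 9393/10000
3 3 371/400
4 4 8903/10000
5 5 2209/2500
6 6 4179/5000
7 7 8053/10000
8 8 7797/10000
f(3y,4y) = ((371/400)/(8903/10000) − 1)/(1) = 372/8903 ≈ 4.1784%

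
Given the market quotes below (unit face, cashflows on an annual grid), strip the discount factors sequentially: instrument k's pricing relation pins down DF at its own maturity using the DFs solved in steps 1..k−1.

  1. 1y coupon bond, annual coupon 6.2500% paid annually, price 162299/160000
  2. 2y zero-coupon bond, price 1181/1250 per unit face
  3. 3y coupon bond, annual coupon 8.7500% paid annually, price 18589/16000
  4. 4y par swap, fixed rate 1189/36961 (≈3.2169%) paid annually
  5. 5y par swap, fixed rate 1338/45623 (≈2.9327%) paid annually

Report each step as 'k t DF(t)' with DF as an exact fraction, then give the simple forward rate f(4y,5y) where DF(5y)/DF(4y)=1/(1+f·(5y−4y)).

step 1 [1y] bond c/1=1/16: DF=(162299/160000 − 1/16·(0))/(1+1/16) = 9547/10000 ≈ 0.954700
step 2 [2y] zero: DF = P = 1181/1250 ≈ 0.944800
step 3 [3y] bond c/1=7/80: DF=(18589/16000 − 7/80·(0.954700+0.944800))/(1+7/80) = 1831/2000 ≈ 0.915500
step 4 [4y] swap r/1=1189/36961: DF=(1 − 1189/36961·(0.954700+0.944800+0.915500))/(1+1189/36961) = 8811/10000 ≈ 0.881100
step 5 [5y] swap r/1=1338/45623: DF=(1 − 1338/45623·(0.954700+0.944800+0.915500+0.881100))/(1+1338/45623) = 4331/5000 ≈ 0.866200

1 1 9547/10000
2 2 1181/1250
3 3 1831/2000
4 4 8811/10000
5 5 4331/5000
f(4y,5y) = ((8811/10000)/(4331/5000) − 1)/(1) = 149/8662 ≈ 1.7202%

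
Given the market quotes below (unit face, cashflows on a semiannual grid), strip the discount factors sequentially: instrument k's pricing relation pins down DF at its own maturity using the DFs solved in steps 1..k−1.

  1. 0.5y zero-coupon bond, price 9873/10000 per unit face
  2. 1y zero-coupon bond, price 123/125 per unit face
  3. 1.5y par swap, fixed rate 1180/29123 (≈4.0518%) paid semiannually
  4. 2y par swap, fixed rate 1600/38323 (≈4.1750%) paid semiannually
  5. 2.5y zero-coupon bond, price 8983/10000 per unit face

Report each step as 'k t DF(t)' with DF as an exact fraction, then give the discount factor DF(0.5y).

1 1/2 9873/10000
2 1 123/125
3 3/2 941/1000
4 2 23/25
5 5/2 8983/10000
DF(0.5y) = 9873/10000 ≈ 0.987300

step 1 [0.5y] zero: DF = P = 9873/10000 ≈ 0.987300
step 2 [1y] zero: DF = P = 123/125 ≈ 0.984000
step 3 [1.5y] swap r/2=590/29123: DF=(1 − 590/29123·(0.987300+0.984000))/(1+590/29123) = 941/1000 ≈ 0.941000
step 4 [2y] swap r/2=800/38323: DF=(1 − 800/38323·(0.987300+0.984000+0.941000))/(1+800/38323) = 23/25 ≈ 0.920000
step 5 [2.5y] zero: DF = P = 8983/10000 ≈ 0.898300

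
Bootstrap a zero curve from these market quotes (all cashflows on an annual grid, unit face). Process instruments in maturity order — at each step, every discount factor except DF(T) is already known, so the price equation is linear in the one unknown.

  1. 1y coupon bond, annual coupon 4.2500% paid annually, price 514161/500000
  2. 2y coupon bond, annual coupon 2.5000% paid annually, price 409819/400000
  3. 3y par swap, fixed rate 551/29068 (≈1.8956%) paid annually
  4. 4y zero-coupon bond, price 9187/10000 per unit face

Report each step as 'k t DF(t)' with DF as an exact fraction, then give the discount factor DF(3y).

step 1 [1y] bond c/1=17/400: DF=(514161/500000 − 17/400·(0))/(1+17/400) = 1233/1250 ≈ 0.986400
step 2 [2y] bond c/1=1/40: DF=(409819/400000 − 1/40·(0.986400))/(1+1/40) = 1951/2000 ≈ 0.975500
step 3 [3y] swap r/1=551/29068: DF=(1 − 551/29068·(0.986400+0.975500))/(1+551/29068) = 9449/10000 ≈ 0.944900
step 4 [4y] zero: DF = P = 9187/10000 ≈ 0.918700

1 1 1233/1250
2 2 1951/2000
3 3 9449/10000
4 4 9187/10000
DF(3y) = 9449/10000 ≈ 0.944900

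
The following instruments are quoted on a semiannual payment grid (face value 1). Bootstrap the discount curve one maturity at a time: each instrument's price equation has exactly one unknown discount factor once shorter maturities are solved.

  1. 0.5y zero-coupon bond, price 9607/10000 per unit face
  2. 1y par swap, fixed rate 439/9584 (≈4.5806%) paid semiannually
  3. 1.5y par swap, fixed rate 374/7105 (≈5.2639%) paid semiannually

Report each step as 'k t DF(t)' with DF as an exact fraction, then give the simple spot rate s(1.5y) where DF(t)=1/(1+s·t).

step 1 [0.5y] zero: DF = P = 9607/10000 ≈ 0.960700
step 2 [1y] swap r/2=439/19168: DF=(1 − 439/19168·(0.960700))/(1+439/19168) = 9561/10000 ≈ 0.956100
step 3 [1.5y] swap r/2=187/7105: DF=(1 − 187/7105·(0.960700+0.956100))/(1+187/7105) = 2313/2500 ≈ 0.925200

1 1/2 9607/10000
2 1 9561/10000
3 3/2 2313/2500
s(1.5y) = (1/(2313/2500) − 1)/(3/2) = 374/6939 ≈ 5.3898%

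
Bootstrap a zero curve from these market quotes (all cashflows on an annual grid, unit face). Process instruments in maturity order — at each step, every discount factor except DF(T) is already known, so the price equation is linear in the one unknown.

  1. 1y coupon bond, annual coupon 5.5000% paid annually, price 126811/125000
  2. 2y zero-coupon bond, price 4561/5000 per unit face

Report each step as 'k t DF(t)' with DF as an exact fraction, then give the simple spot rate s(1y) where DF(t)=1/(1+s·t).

1 1 601/625
2 2 4561/5000
s(1y) = (1/(601/625) − 1)/(1) = 24/601 ≈ 3.9933%

step 1 [1y] bond c/1=11/200: DF=(126811/125000 − 11/200·(0))/(1+11/200) = 601/625 ≈ 0.961600
step 2 [2y] zero: DF = P = 4561/5000 ≈ 0.912200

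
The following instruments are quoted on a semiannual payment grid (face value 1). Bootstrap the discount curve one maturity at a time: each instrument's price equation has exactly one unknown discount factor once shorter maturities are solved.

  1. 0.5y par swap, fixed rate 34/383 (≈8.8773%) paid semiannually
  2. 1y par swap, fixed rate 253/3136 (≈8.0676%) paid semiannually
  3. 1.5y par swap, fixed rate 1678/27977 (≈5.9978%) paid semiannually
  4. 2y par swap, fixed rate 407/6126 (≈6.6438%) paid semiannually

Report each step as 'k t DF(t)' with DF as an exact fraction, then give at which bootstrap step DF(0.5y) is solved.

1 1/2 383/400
2 1 9241/10000
3 3/2 9161/10000
4 2 8779/10000
DF(0.5y) is solved at step 1

step 1 [0.5y] swap r/2=17/383: DF=(1 − 17/383·(0))/(1+17/383) = 383/400 ≈ 0.957500
step 2 [1y] swap r/2=253/6272: DF=(1 − 253/6272·(0.957500))/(1+253/6272) = 9241/10000 ≈ 0.924100
step 3 [1.5y] swap r/2=839/27977: DF=(1 − 839/27977·(0.957500+0.924100))/(1+839/27977) = 9161/10000 ≈ 0.916100
step 4 [2y] swap r/2=407/12252: DF=(1 − 407/12252·(0.957500+0.924100+0.916100))/(1+407/12252) = 8779/10000 ≈ 0.877900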